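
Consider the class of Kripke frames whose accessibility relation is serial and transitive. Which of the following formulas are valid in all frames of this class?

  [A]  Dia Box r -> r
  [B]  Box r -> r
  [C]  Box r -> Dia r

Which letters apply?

(A) Dia Box r -> r is the dual of axiom B; it is valid on a frame exactly when R is symmetric. Such an R need not be symmetric, so not valid.
(B) Box r -> r is axiom T, which corresponds to reflexivity. Such an R need not be reflexive — not valid.
(C) Box r -> Dia r is axiom D; it is valid on a frame exactly when R is serial. Every such R is serial, so valid.

C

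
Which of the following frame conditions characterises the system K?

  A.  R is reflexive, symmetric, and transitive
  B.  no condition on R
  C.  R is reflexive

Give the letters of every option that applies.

B

(A) this class determines S5, not K.
(B) K is sound and complete for exactly this class.
(C) this class determines T (= KT), not K.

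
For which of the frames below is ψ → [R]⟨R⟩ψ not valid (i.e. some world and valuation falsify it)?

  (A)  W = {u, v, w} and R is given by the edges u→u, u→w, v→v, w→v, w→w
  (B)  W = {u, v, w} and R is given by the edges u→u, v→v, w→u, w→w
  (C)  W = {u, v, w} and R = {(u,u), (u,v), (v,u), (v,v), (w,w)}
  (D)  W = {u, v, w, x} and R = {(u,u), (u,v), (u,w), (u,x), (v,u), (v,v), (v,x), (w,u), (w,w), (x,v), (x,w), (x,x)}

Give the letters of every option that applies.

A, B, D

The schema ψ → [R]⟨R⟩ψ is axiom B; it is valid on a frame iff R is symmetric.
(A) R is not symmetric (u R w but not w R u), so the schema fails here.
(B) R is not symmetric (w R u but not u R w), so the schema fails here.
(C) R is symmetric (every R-edge is matched by its reverse), so the schema is valid here.
(D) R is not symmetric (u R x but not x R u), so the schema fails here.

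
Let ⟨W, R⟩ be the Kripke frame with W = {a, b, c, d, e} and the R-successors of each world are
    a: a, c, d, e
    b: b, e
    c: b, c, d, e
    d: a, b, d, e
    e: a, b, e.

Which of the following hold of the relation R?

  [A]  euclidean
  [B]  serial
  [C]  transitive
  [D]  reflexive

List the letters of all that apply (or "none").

B, D

(A) not euclidean: a R c and a R a but not c R a.
(B) serial: every world has an R-successor.
(C) not transitive: a R c and c R b but not a R b.
(D) reflexive: each world relates to itself.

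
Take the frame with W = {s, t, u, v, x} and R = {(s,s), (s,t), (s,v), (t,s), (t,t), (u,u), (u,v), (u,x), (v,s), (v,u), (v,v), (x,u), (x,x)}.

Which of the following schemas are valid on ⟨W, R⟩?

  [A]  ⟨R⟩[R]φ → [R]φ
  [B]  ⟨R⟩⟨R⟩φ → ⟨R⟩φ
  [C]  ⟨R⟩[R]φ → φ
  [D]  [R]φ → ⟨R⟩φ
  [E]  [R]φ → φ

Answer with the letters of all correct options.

C, D, E

R is reflexive: each world relates to itself.
R is symmetric: every R-edge is matched by its reverse.
R is not transitive: s R v and v R u but not s R u.
R is not euclidean: s R t and s R v but not t R v.
R is serial: every world has an R-successor.
(A) the dual of axiom 5: valid iff R is euclidean. R is not euclidean — not valid.
(B) ⟨R⟩⟨R⟩φ → ⟨R⟩φ (the dual of axiom 4) characterises the transitive frames. R is not transitive — not valid.
(C) the dual of axiom B: valid iff R is symmetric. R is symmetric — valid.
(D) [R]φ → ⟨R⟩φ (axiom D) characterises the serial frames. R is serial — valid.
(E) [R]φ → φ is axiom T; it is valid on a frame exactly when R is reflexive. R is reflexive, so valid.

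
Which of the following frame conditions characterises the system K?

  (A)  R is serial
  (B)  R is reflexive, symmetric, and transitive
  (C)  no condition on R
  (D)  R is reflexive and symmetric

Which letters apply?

(A) this class determines D, not K.
(B) this class determines S5, not K.
(C) K is sound and complete for exactly this class.
(D) this class determines B (= KTB), not K.

C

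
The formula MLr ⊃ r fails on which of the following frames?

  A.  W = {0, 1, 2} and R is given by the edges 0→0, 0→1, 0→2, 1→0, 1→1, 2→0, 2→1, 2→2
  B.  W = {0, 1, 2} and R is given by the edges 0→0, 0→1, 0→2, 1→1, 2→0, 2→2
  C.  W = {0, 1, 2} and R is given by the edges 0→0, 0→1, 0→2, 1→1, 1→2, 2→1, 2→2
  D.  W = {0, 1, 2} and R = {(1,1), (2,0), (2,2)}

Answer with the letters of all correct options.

A, B, C, D

The schema MLr ⊃ r is the dual of axiom B; it is valid on a frame iff R is symmetric.
(A) R is not symmetric (2 R 1 but not 1 R 2), so the schema fails here.
(B) R is not symmetric (0 R 1 but not 1 R 0), so the schema fails here.
(C) R is not symmetric (0 R 1 but not 1 R 0), so the schema fails here.
(D) R is not symmetric (2 R 0 but not 0 R 2), so the schema fails here.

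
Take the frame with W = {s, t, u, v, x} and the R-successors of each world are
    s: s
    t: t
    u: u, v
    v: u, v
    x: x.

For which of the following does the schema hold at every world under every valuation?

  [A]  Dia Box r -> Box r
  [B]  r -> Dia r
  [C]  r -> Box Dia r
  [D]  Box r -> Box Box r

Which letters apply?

R is reflexive: each world relates to itself.
R is symmetric: every R-edge is matched by its reverse.
R is transitive: R is closed under composition.
R is euclidean: any two R-successors of the same world are R-related.
(A) Dia Box r -> Box r (the dual of axiom 5) characterises the euclidean frames. R is euclidean — valid.
(B) r -> Dia r is the dual of axiom T; it is valid on a frame exactly when R is reflexive. R is reflexive, so valid.
(C) r -> Box Dia r is axiom B, which corresponds to symmetry. R is symmetric — valid.
(D) axiom 4: valid iff R is transitive. R is transitive — valid.

A, B, C, D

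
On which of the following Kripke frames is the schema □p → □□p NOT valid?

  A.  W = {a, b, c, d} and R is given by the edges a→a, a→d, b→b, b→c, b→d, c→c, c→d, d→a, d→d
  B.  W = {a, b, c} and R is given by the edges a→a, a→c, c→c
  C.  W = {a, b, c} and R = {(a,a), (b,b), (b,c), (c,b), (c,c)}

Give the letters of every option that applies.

A

The schema □p → □□p is axiom 4; it is valid on a frame iff R is transitive.
(A) R is not transitive (b R d and d R a but not b R a), so the schema fails here.
(B) R is transitive (R is closed under composition), so the schema is valid here.
(C) R is transitive (R is closed under composition), so the schema is valid here.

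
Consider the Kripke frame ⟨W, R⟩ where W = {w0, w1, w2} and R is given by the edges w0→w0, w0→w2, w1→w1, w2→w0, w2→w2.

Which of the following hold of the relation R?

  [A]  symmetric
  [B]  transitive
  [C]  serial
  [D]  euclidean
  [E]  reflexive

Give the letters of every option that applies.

(A) symmetric: every R-edge is matched by its reverse.
(B) transitive: R is closed under composition.
(C) serial: every world has an R-successor.
(D) euclidean: any two R-successors of the same world are R-related.
(E) reflexive: each world relates to itself.

A, B, C, D, E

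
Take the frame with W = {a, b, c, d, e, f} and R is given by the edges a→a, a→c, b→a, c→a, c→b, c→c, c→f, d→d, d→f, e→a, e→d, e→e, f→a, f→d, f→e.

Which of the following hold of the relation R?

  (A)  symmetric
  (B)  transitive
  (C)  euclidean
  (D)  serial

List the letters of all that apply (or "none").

D

(A) not symmetric: b R a but not a R b.
(B) not transitive: a R c and c R b but not a R b.
(C) not euclidean: c R a and c R b but not a R b.
(D) serial: every world has an R-successor.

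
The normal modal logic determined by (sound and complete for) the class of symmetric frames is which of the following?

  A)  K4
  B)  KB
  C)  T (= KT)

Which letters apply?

(A) K4 is determined by the class of transitive frames.
(B) KB is determined by exactly this class.
(C) T (= KT) is determined by the class of reflexive frames.

B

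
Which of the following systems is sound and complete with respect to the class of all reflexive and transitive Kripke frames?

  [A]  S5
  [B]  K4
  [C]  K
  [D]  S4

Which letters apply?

(A) S5 is determined by the class of reflexive, symmetric, and transitive frames.
(B) K4 is determined by the class of transitive frames.
(C) K is determined by the class of arbitrary frames.
(D) S4 is determined by exactly this class.

D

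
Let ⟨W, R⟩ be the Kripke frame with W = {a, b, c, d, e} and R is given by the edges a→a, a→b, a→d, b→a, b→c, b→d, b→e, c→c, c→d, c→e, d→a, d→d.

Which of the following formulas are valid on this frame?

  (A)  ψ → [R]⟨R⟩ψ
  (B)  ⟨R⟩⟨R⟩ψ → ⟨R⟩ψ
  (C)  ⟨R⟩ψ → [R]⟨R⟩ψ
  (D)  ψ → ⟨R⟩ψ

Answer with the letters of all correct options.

R is not reflexive: not b R b.
R is not symmetric: b R c but not c R b.
R is not transitive: a R b and b R c but not a R c.
R is not euclidean: a R d and a R b but not d R b.
(A) ψ → [R]⟨R⟩ψ (axiom B) characterises the symmetric frames. R is not symmetric — not valid.
(B) ⟨R⟩⟨R⟩ψ → ⟨R⟩ψ is the dual of axiom 4, which corresponds to transitivity. R is not transitive — not valid.
(C) ⟨R⟩ψ → [R]⟨R⟩ψ is axiom 5, which corresponds to the euclidean property. R is not euclidean — not valid.
(D) ψ → ⟨R⟩ψ is the dual of axiom T, which corresponds to reflexivity. R is not reflexive — not valid.

none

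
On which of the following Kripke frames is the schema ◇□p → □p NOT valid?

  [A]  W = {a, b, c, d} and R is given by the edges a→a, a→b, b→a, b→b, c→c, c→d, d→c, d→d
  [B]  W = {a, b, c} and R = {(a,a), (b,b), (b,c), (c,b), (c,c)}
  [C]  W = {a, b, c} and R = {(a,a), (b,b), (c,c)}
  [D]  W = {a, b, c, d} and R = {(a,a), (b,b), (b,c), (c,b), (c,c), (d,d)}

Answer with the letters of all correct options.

none

The schema ◇□p → □p is the dual of axiom 5; it is valid on a frame iff R is euclidean.
(A) R is euclidean (any two R-successors of the same world are R-related), so the schema is valid here.
(B) R is euclidean (any two R-successors of the same world are R-related), so the schema is valid here.
(C) R is euclidean (any two R-successors of the same world are R-related), so the schema is valid here.
(D) R is euclidean (any two R-successors of the same world are R-related), so the schema is valid here.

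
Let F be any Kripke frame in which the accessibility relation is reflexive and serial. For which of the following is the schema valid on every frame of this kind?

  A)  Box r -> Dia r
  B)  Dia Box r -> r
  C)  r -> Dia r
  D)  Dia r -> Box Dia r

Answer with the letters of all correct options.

A, C

(A) Box r -> Dia r is axiom D; it is valid on a frame exactly when R is serial. Every such R is serial, so valid.
(B) Dia Box r -> r is the dual of axiom B; it is valid on a frame exactly when R is symmetric. Such an R need not be symmetric, so not valid.
(C) r -> Dia r (the dual of axiom T) characterises the reflexive frames. Every such R is reflexive — valid.
(D) Dia r -> Box Dia r (axiom 5) characterises the euclidean frames. Such an R need not be euclidean — not valid.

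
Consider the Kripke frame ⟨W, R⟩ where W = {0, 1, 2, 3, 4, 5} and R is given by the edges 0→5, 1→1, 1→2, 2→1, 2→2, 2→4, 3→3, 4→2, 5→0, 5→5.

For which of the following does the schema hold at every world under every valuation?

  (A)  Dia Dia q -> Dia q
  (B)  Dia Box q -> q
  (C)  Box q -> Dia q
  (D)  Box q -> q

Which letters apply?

R is not reflexive: not 0 R 0.
R is symmetric: every R-edge is matched by its reverse.
R is not transitive: 0 R 5 and 5 R 0 but not 0 R 0.
R is serial: every world has an R-successor.
(A) the dual of axiom 4: valid iff R is transitive. R is not transitive — not valid.
(B) Dia Box q -> q is the dual of axiom B, which corresponds to symmetry. R is symmetric — valid.
(C) Box q -> Dia q is axiom D; it is valid on a frame exactly when R is serial. R is serial, so valid.
(D) Box q -> q is axiom T; it is valid on a frame exactly when R is reflexive. R is not reflexive, so not valid.

B, C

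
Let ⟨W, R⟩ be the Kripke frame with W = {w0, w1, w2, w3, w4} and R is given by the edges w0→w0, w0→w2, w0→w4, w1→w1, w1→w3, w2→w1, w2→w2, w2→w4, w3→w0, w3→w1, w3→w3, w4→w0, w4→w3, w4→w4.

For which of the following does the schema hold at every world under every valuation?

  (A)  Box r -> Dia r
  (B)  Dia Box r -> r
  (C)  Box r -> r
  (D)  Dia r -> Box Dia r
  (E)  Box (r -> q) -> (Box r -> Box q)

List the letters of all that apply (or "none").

R is reflexive: each world relates to itself.
R is not symmetric: w0 R w2 but not w2 R w0.
R is not euclidean: w0 R w2 and w0 R w0 but not w2 R w0.
R is serial: every world has an R-successor.
(A) Box r -> Dia r (axiom D) characterises the serial frames. R is serial — valid.
(B) Dia Box r -> r is the dual of axiom B; it is valid on a frame exactly when R is symmetric. R is not symmetric, so not valid.
(C) Box r -> r is axiom T; it is valid on a frame exactly when R is reflexive. R is reflexive, so valid.
(D) Dia r -> Box Dia r is axiom 5, which corresponds to the euclidean property. R is not euclidean — not valid.
(E) this is just K, valid on every normal frame.

A, C, E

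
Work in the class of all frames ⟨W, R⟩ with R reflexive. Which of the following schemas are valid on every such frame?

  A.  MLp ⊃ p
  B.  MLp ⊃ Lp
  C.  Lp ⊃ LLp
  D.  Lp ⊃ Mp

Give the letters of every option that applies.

D

A reflexive relation is serial.
(A) the dual of axiom B: valid iff R is symmetric. Such an R need not be symmetric — not valid.
(B) MLp ⊃ Lp is the dual of axiom 5; it is valid on a frame exactly when R is euclidean. Such an R need not be euclidean, so not valid.
(C) Lp ⊃ LLp is axiom 4; it is valid on a frame exactly when R is transitive. Such an R need not be transitive, so not valid.
(D) axiom D: valid iff R is serial. Every such R is serial — valid.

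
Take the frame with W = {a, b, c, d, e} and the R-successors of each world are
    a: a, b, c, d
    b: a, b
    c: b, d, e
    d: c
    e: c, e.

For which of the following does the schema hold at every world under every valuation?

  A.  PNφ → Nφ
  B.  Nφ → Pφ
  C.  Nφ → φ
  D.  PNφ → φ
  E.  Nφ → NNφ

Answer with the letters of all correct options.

R is not reflexive: not c R c.
R is not symmetric: a R c but not c R a.
R is not transitive: a R c and c R e but not a R e.
R is not euclidean: a R b and a R c but not b R c.
R is serial: every world has an R-successor.
(A) PNφ → Nφ is the dual of axiom 5; it is valid on a frame exactly when R is euclidean. R is not euclidean, so not valid.
(B) Nφ → Pφ (axiom D) characterises the serial frames. R is serial — valid.
(C) Nφ → φ (axiom T) characterises the reflexive frames. R is not reflexive — not valid.
(D) the dual of axiom B: valid iff R is symmetric. R is not symmetric — not valid.
(E) Nφ → NNφ is axiom 4, which corresponds to transitivity. R is not transitive — not valid.

B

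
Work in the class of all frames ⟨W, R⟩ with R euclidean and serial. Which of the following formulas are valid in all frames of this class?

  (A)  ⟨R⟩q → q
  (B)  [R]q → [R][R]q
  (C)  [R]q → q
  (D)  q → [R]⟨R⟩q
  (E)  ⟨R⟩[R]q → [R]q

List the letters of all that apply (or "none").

E

(A) ⟨R⟩q → q is valid only on frames where every R-edge is a self-loop. Such an R need not be a subset of the identity — not valid.
(B) axiom 4: valid iff R is transitive. Such an R need not be transitive — not valid.
(C) axiom T: valid iff R is reflexive. Such an R need not be reflexive — not valid.
(D) q → [R]⟨R⟩q is axiom B, which corresponds to symmetry. Such an R need not be symmetric — not valid.
(E) the dual of axiom 5: valid iff R is euclidean. Every such R is euclidean — valid.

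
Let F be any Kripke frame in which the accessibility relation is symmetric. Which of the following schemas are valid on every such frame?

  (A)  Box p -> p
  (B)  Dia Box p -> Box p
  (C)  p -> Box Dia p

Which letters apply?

(A) Box p -> p is axiom T, which corresponds to reflexivity. Such an R need not be reflexive — not valid.
(B) the dual of axiom 5: valid iff R is euclidean. Such an R need not be euclidean — not valid.
(C) p -> Box Dia p is axiom B, which corresponds to symmetry. Every such R is symmetric — valid.

C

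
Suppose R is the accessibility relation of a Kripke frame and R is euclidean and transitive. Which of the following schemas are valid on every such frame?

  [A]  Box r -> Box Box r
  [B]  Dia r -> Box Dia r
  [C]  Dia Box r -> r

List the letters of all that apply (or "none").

(A) Box r -> Box Box r is axiom 4; it is valid on a frame exactly when R is transitive. Every such R is transitive, so valid.
(B) Dia r -> Box Dia r is axiom 5, which corresponds to the euclidean property. Every such R is euclidean — valid.
(C) Dia Box r -> r (the dual of axiom B) characterises the symmetric frames. Such an R need not be symmetric — not valid.

A, B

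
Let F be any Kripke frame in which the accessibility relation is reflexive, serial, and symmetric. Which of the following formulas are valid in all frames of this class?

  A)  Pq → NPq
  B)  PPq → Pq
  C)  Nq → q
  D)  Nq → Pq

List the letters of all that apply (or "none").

C, D

(A) Pq → NPq is axiom 5, which corresponds to the euclidean property. Such an R need not be euclidean — not valid.
(B) PPq → Pq (the dual of axiom 4) characterises the transitive frames. Such an R need not be transitive — not valid.
(C) axiom T: valid iff R is reflexive. Every such R is reflexive — valid.
(D) axiom D: valid iff R is serial. Every such R is serial — valid.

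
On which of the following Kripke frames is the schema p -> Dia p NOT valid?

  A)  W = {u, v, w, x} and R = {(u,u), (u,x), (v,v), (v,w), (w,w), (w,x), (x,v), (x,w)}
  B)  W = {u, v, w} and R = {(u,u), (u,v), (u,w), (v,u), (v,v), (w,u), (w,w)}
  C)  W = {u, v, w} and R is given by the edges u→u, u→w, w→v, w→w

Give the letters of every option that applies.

A, C

The schema p -> Dia p is the dual of axiom T; it is valid on a frame iff R is reflexive.
(A) R is not reflexive (not x R x), so the schema fails here.
(B) R is reflexive (each world relates to itself), so the schema is valid here.
(C) R is not reflexive (not v R v), so the schema fails here.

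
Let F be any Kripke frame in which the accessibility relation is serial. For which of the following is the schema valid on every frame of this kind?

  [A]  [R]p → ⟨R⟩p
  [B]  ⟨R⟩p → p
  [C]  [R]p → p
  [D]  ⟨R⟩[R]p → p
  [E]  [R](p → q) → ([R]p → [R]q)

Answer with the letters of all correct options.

(A) axiom D: valid iff R is serial. Every such R is serial — valid.
(B) ⟨R⟩p → p (the converse of T) corresponds to R being a subset of the identity. Such an R need not be a subset of the identity, so not valid.
(C) axiom T: valid iff R is reflexive. Such an R need not be reflexive — not valid.
(D) ⟨R⟩[R]p → p is the dual of axiom B, which corresponds to symmetry. Such an R need not be symmetric — not valid.
(E) [R](p → q) → ([R]p → [R]q) is axiom K, valid on every Kripke frame — valid.

A, E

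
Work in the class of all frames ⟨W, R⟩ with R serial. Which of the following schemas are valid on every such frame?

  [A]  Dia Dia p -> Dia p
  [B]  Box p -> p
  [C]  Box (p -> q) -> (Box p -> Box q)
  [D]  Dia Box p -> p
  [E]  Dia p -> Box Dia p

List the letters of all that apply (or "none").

(A) the dual of axiom 4: valid iff R is transitive. Such an R need not be transitive — not valid.
(B) Box p -> p (axiom T) characterises the reflexive frames. Such an R need not be reflexive — not valid.
(C) Box (p -> q) -> (Box p -> Box q) is axiom K, valid on every Kripke frame — valid.
(D) Dia Box p -> p is the dual of axiom B, which corresponds to symmetry. Such an R need not be symmetric — not valid.
(E) Dia p -> Box Dia p is axiom 5; it is valid on a frame exactly when R is euclidean. Such an R need not be euclidean, so not valid.

C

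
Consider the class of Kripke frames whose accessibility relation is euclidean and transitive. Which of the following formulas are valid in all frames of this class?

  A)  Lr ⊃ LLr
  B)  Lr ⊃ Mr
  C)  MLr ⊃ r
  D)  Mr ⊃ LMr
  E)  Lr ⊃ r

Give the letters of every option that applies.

(A) Lr ⊃ LLr is axiom 4, which corresponds to transitivity. Every such R is transitive — valid.
(B) Lr ⊃ Mr is axiom D, which corresponds to seriality. Such an R need not be serial — not valid.
(C) the dual of axiom B: valid iff R is symmetric. Such an R need not be symmetric — not valid.
(D) Mr ⊃ LMr (axiom 5) characterises the euclidean frames. Every such R is euclidean — valid.
(E) Lr ⊃ r is axiom T, which corresponds to reflexivity. Such an R need not be reflexive — not valid.

A, D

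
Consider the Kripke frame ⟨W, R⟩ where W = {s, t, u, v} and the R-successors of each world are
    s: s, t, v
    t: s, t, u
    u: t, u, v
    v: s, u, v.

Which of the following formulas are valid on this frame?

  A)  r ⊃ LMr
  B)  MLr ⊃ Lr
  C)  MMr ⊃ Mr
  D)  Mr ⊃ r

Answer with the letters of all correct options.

A

R is symmetric: every R-edge is matched by its reverse.
R is not transitive: s R t and t R u but not s R u.
R is not euclidean: s R t and s R v but not t R v.
R is not a subset of the identity: s R t with s ≠ t.
(A) r ⊃ LMr is axiom B; it is valid on a frame exactly when R is symmetric. R is symmetric, so valid.
(B) MLr ⊃ Lr (the dual of axiom 5) characterises the euclidean frames. R is not euclidean — not valid.
(C) MMr ⊃ Mr is the dual of axiom 4; it is valid on a frame exactly when R is transitive. R is not transitive, so not valid.
(D) Mr ⊃ r is valid only on frames where every R-edge is a self-loop. Here R ⊄ identity — not valid.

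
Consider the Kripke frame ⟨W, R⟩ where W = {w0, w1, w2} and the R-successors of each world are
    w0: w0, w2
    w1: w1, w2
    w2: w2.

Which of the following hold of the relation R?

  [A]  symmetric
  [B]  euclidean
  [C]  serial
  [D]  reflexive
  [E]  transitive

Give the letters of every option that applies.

C, D, E

(A) not symmetric: w0 R w2 but not w2 R w0.
(B) not euclidean: w0 R w2 and w0 R w0 but not w2 R w0.
(C) serial: every world has an R-successor.
(D) reflexive: each world relates to itself.
(E) transitive: R is closed under composition.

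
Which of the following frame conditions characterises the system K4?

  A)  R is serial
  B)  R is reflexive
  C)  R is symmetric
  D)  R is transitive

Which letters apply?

D

(A) this class determines D, not K4.
(B) this class determines T (= KT), not K4.
(C) this class determines KB, not K4.
(D) K4 is sound and complete for exactly this class.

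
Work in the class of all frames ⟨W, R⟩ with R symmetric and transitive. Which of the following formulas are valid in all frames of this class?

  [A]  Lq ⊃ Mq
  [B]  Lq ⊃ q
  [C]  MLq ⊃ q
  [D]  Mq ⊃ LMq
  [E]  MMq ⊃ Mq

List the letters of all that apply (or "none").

C, D, E

A symmetric transitive relation is euclidean (uRv and uRw give vRu by symmetry, then vRw by transitivity).
(A) Lq ⊃ Mq is axiom D, which corresponds to seriality. Such an R need not be serial — not valid.
(B) axiom T: valid iff R is reflexive. Such an R need not be reflexive — not valid.
(C) MLq ⊃ q is the dual of axiom B; it is valid on a frame exactly when R is symmetric. Every such R is symmetric, so valid.
(D) Mq ⊃ LMq is axiom 5, which corresponds to the euclidean property. Every such R is euclidean — valid.
(E) the dual of axiom 4: valid iff R is transitive. Every such R is transitive — valid.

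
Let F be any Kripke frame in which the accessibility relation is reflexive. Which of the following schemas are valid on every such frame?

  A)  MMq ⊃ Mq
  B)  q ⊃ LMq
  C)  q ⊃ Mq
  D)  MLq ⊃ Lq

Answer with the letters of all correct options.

C

A reflexive relation is serial.
(A) the dual of axiom 4: valid iff R is transitive. Such an R need not be transitive — not valid.
(B) axiom B: valid iff R is symmetric. Such an R need not be symmetric — not valid.
(C) the dual of axiom T: valid iff R is reflexive. Every such R is reflexive — valid.
(D) MLq ⊃ Lq (the dual of axiom 5) characterises the euclidean frames. Such an R need not be euclidean — not valid.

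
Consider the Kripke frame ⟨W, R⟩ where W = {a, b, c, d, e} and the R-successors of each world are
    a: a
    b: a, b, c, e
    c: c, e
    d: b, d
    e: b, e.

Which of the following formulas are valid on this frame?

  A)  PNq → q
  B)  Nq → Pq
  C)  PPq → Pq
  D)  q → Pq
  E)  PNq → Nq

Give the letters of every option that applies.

B, D

R is reflexive: each world relates to itself.
R is not symmetric: b R a but not a R b.
R is not transitive: c R e and e R b but not c R b.
R is not euclidean: b R a and b R b but not a R b.
R is serial: every world has an R-successor.
(A) PNq → q is the dual of axiom B, which corresponds to symmetry. R is not symmetric — not valid.
(B) Nq → Pq (axiom D) characterises the serial frames. R is serial — valid.
(C) PPq → Pq (the dual of axiom 4) characterises the transitive frames. R is not transitive — not valid.
(D) q → Pq is the dual of axiom T, which corresponds to reflexivity. R is reflexive — valid.
(E) PNq → Nq (the dual of axiom 5) characterises the euclidean frames. R is not euclidean — not valid.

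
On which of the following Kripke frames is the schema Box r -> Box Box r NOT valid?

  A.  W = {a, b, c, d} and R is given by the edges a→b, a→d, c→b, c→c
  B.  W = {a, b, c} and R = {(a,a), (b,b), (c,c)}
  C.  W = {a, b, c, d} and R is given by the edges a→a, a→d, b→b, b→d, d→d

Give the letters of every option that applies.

none

The schema Box r -> Box Box r is axiom 4; it is valid on a frame iff R is transitive.
(A) R is transitive (R is closed under composition), so the schema is valid here.
(B) R is transitive (R is closed under composition), so the schema is valid here.
(C) R is transitive (R is closed under composition), so the schema is valid here.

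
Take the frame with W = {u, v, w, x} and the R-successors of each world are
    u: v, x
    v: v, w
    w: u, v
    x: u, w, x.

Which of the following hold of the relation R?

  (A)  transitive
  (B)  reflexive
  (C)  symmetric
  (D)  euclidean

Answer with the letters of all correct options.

(A) not transitive: u R v and v R w but not u R w.
(B) not reflexive: not u R u.
(C) not symmetric: u R v but not v R u.
(D) not euclidean: u R v and u R x but not v R x.

none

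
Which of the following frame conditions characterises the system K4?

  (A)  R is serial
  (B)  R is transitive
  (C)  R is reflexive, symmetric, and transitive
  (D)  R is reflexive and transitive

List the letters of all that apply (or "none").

(A) this class determines D, not K4.
(B) K4 is sound and complete for exactly this class.
(C) this class determines S5, not K4.
(D) this class determines S4, not K4.

B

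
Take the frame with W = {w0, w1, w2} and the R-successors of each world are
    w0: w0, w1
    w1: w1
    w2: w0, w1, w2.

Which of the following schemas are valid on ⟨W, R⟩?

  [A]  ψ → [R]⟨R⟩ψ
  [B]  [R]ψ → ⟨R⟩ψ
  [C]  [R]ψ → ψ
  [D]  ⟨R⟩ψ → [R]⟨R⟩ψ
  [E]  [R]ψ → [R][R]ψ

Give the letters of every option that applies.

R is reflexive: each world relates to itself.
R is not symmetric: w0 R w1 but not w1 R w0.
R is transitive: R is closed under composition.
R is not euclidean: w0 R w1 and w0 R w0 but not w1 R w0.
R is serial: every world has an R-successor.
(A) axiom B: valid iff R is symmetric. R is not symmetric — not valid.
(B) axiom D: valid iff R is serial. R is serial — valid.
(C) axiom T: valid iff R is reflexive. R is reflexive — valid.
(D) ⟨R⟩ψ → [R]⟨R⟩ψ (axiom 5) characterises the euclidean frames. R is not euclidean — not valid.
(E) [R]ψ → [R][R]ψ is axiom 4; it is valid on a frame exactly when R is transitive. R is transitive, so valid.

B, C, E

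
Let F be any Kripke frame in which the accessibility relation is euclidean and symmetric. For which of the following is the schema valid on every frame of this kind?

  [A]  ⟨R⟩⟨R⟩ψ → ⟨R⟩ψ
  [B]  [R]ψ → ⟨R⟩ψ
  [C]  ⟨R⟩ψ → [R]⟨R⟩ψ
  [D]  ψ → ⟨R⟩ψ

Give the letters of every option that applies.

A symmetric euclidean relation is transitive (uRv and vRw give vRu by symmetry, then uRw by the euclidean condition, applied at v).
(A) ⟨R⟩⟨R⟩ψ → ⟨R⟩ψ is the dual of axiom 4, which corresponds to transitivity. Every such R is transitive — valid.
(B) [R]ψ → ⟨R⟩ψ (axiom D) characterises the serial frames. Such an R need not be serial — not valid.
(C) ⟨R⟩ψ → [R]⟨R⟩ψ is axiom 5; it is valid on a frame exactly when R is euclidean. Every such R is euclidean, so valid.
(D) ψ → ⟨R⟩ψ is the dual of axiom T, which corresponds to reflexivity. Such an R need not be reflexive — not valid.

A, C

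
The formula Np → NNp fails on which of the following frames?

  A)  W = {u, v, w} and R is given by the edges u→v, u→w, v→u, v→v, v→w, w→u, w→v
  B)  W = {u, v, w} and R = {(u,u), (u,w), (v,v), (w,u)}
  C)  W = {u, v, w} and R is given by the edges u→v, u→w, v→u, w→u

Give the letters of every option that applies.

A, B, C

The schema Np → NNp is axiom 4; it is valid on a frame iff R is transitive.
(A) R is not transitive (u R v and v R u but not u R u), so the schema fails here.
(B) R is not transitive (w R u and u R w but not w R w), so the schema fails here.
(C) R is not transitive (u R v and v R u but not u R u), so the schema fails here.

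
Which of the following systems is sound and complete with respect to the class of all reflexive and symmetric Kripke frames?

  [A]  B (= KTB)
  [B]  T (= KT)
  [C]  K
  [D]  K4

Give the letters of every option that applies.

A

(A) B (= KTB) is determined by exactly this class.
(B) T (= KT) is determined by the class of reflexive frames.
(C) K is determined by the class of arbitrary frames.
(D) K4 is determined by the class of transitive frames.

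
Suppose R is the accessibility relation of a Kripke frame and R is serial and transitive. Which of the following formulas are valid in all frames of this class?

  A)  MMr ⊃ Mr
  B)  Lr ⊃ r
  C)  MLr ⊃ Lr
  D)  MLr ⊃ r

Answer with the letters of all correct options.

A

(A) the dual of axiom 4: valid iff R is transitive. Every such R is transitive — valid.
(B) Lr ⊃ r is axiom T, which corresponds to reflexivity. Such an R need not be reflexive — not valid.
(C) the dual of axiom 5: valid iff R is euclidean. Such an R need not be euclidean — not valid.
(D) MLr ⊃ r (the dual of axiom B) characterises the symmetric frames. Such an R need not be symmetric — not valid.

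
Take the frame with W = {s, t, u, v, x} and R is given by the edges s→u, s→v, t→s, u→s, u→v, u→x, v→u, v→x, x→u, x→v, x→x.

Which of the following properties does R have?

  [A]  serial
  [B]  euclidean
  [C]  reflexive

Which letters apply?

(A) serial: every world has an R-successor.
(B) not euclidean: u R s and u R x but not s R x.
(C) not reflexive: not s R s.

A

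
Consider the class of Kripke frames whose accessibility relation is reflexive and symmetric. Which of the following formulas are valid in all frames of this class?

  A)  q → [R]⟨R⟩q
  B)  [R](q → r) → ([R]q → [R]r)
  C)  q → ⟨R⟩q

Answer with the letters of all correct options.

A, B, C

Reflexive relations are serial.
(A) q → [R]⟨R⟩q is axiom B, which corresponds to symmetry. Every such R is symmetric — valid.
(B) [R](q → r) → ([R]q → [R]r) is axiom K, valid on every Kripke frame — valid.
(C) q → ⟨R⟩q is the dual of axiom T, which corresponds to reflexivity. Every such R is reflexive — valid.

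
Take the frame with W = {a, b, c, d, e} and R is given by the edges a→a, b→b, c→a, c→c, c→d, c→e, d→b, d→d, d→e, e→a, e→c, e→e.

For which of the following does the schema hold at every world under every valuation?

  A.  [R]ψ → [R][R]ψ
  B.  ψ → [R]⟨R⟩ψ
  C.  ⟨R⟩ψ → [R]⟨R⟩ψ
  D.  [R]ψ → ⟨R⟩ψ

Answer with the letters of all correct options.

D

R is not symmetric: c R a but not a R c.
R is not transitive: c R d and d R b but not c R b.
R is not euclidean: c R a and c R c but not a R c.
R is serial: every world has an R-successor.
(A) [R]ψ → [R][R]ψ is axiom 4; it is valid on a frame exactly when R is transitive. R is not transitive, so not valid.
(B) ψ → [R]⟨R⟩ψ is axiom B; it is valid on a frame exactly when R is symmetric. R is not symmetric, so not valid.
(C) axiom 5: valid iff R is euclidean. R is not euclidean — not valid.
(D) [R]ψ → ⟨R⟩ψ (axiom D) characterises the serial frames. R is serial — valid.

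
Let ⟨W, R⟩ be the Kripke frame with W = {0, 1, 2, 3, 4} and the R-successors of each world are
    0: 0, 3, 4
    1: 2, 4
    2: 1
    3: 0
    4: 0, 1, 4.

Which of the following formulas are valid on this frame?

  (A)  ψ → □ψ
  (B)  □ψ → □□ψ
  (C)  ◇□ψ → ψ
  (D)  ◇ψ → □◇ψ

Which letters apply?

C

R is symmetric: every R-edge is matched by its reverse.
R is not transitive: 0 R 4 and 4 R 1 but not 0 R 1.
R is not euclidean: 0 R 3 and 0 R 4 but not 3 R 4.
R is not a subset of the identity: 0 R 3 with 0 ≠ 3.
(A) ψ → □ψ is equivalent to ◇p→p; it holds exactly when R ⊆ identity. Here R ⊄ identity — not valid.
(B) □ψ → □□ψ (axiom 4) characterises the transitive frames. R is not transitive — not valid.
(C) ◇□ψ → ψ (the dual of axiom B) characterises the symmetric frames. R is symmetric — valid.
(D) axiom 5: valid iff R is euclidean. R is not euclidean — not valid.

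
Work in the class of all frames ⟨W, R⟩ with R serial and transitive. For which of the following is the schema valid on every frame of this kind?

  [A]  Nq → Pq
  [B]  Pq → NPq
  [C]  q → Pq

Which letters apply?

A

(A) Nq → Pq is axiom D; it is valid on a frame exactly when R is serial. Every such R is serial, so valid.
(B) Pq → NPq is axiom 5; it is valid on a frame exactly when R is euclidean. Such an R need not be euclidean, so not valid.
(C) the dual of axiom T: valid iff R is reflexive. Such an R need not be reflexive — not valid.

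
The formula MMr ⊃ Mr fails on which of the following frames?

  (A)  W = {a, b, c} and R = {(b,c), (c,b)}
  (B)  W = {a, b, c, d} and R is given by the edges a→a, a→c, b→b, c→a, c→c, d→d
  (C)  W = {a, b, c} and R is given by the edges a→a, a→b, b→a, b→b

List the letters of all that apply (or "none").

A

The schema MMr ⊃ Mr is the dual of axiom 4; it is valid on a frame iff R is transitive.
(A) R is not transitive (b R c and c R b but not b R b), so the schema fails here.
(B) R is transitive (R is closed under composition), so the schema is valid here.
(C) R is transitive (R is closed under composition), so the schema is valid here.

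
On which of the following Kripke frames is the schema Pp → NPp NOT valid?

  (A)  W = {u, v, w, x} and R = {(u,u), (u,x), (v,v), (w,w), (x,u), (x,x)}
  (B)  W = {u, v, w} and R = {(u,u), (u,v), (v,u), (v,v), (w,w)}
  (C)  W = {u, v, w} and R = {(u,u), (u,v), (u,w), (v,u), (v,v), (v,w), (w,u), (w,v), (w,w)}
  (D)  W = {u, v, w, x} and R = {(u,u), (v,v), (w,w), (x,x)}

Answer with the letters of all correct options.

none

The schema Pp → NPp is axiom 5; it is valid on a frame iff R is euclidean.
(A) R is euclidean (any two R-successors of the same world are R-related), so the schema is valid here.
(B) R is euclidean (any two R-successors of the same world are R-related), so the schema is valid here.
(C) R is euclidean (any two R-successors of the same world are R-related), so the schema is valid here.
(D) R is euclidean (any two R-successors of the same world are R-related), so the schema is valid here.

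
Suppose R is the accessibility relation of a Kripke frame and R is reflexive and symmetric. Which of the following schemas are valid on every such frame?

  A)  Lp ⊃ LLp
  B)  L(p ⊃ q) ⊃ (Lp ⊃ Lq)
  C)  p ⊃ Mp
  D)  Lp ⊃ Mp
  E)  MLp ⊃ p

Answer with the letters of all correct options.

B, C, D, E

Reflexive relations are serial.
(A) Lp ⊃ LLp is axiom 4; it is valid on a frame exactly when R is transitive. Such an R need not be transitive, so not valid.
(B) this is just K, valid on every normal frame.
(C) the dual of axiom T: valid iff R is reflexive. Every such R is reflexive — valid.
(D) Lp ⊃ Mp (axiom D) characterises the serial frames. Every such R is serial — valid.
(E) MLp ⊃ p is the dual of axiom B; it is valid on a frame exactly when R is symmetric. Every such R is symmetric, so valid.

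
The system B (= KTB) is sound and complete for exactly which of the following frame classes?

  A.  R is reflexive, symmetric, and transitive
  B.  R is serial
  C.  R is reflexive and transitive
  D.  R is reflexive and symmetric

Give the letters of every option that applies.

(A) this class determines S5, not B (= KTB).
(B) this class determines D, not B (= KTB).
(C) this class determines S4, not B (= KTB).
(D) B (= KTB) is sound and complete for exactly this class.

D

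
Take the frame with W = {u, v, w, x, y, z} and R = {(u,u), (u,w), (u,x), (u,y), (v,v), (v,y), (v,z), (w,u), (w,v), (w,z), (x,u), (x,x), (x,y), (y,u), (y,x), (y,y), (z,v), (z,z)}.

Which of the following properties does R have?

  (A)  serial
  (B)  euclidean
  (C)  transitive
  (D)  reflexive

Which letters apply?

(A) serial: every world has an R-successor.
(B) not euclidean: u R w and u R x but not w R x.
(C) not transitive: u R w and w R v but not u R v.
(D) not reflexive: not w R w.

A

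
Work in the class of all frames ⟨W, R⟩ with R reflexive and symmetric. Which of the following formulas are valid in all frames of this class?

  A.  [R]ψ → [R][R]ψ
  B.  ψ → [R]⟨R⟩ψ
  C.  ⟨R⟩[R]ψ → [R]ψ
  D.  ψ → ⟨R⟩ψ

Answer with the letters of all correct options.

B, D

Reflexive relations are serial.
(A) axiom 4: valid iff R is transitive. Such an R need not be transitive — not valid.
(B) ψ → [R]⟨R⟩ψ is axiom B, which corresponds to symmetry. Every such R is symmetric — valid.
(C) ⟨R⟩[R]ψ → [R]ψ is the dual of axiom 5; it is valid on a frame exactly when R is euclidean. Such an R need not be euclidean, so not valid.
(D) the dual of axiom T: valid iff R is reflexive. Every such R is reflexive — valid.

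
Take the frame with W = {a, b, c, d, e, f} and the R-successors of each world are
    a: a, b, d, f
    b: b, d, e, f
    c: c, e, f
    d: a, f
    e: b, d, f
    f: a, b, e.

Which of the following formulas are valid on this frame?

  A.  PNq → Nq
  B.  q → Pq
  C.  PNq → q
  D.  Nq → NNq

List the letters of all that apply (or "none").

none

R is not reflexive: not d R d.
R is not symmetric: a R b but not b R a.
R is not transitive: a R b and b R e but not a R e.
R is not euclidean: a R b and a R a but not b R a.
(A) PNq → Nq is the dual of axiom 5, which corresponds to the euclidean property. R is not euclidean — not valid.
(B) q → Pq is the dual of axiom T, which corresponds to reflexivity. R is not reflexive — not valid.
(C) PNq → q is the dual of axiom B, which corresponds to symmetry. R is not symmetric — not valid.
(D) axiom 4: valid iff R is transitive. R is not transitive — not valid.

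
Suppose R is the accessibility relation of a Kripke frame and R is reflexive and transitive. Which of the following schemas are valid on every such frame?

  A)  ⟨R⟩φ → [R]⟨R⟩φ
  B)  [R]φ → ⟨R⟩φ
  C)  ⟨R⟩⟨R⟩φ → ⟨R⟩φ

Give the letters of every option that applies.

Reflexive relations are serial.
(A) ⟨R⟩φ → [R]⟨R⟩φ is axiom 5, which corresponds to the euclidean property. Such an R need not be euclidean — not valid.
(B) [R]φ → ⟨R⟩φ (axiom D) characterises the serial frames. Every such R is serial — valid.
(C) ⟨R⟩⟨R⟩φ → ⟨R⟩φ (the dual of axiom 4) characterises the transitive frames. Every such R is transitive — valid.

B, C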